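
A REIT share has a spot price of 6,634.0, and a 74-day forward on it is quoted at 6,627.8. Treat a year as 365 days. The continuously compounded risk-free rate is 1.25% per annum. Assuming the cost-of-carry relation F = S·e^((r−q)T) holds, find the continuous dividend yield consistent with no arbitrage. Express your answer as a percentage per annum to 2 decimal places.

From F = S·e^((r−q)T): (r − q) = ln(F/S)/T
ln(6627.8/6634.0) = ln(0.999065) = -0.000935
(r − q) = -0.000935 / (74/365) = -0.004612
q = r − ln(F/S)/T = 0.0125 + 0.004612 = 0.017112
q = 1.71%

1.71%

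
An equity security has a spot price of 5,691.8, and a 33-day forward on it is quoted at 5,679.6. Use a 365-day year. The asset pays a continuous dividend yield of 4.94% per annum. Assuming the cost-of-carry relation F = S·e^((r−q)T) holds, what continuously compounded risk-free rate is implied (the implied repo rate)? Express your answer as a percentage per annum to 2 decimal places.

From F = S·e^((r−q)T): (r − q) = ln(F/S)/T
ln(5679.6/5691.8) = ln(0.997857) = -0.002145
(r − q) = -0.002145 / (33/365) = -0.023725
r = ln(F/S)/T + q = -0.023725 + 0.0494 = 0.025675
r = 2.57%

2.57%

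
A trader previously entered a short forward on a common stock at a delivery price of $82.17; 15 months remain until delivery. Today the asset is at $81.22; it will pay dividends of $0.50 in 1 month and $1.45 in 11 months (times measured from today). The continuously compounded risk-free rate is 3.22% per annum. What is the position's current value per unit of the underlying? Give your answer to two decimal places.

-$0.39

PV(remaining dividends) I = 0.50·e^(−0.0322·1/12) + 1.45·e^(−0.0322·11/12) = 1.9065
Current forward F = (S − I)·e^(rT) = (81.22 − 1.9065)·e^(0.0322·15/12) = 79.3135 × 1.041071 = 82.5710
Value (long) = (F − K)·e^(−rT) = (82.5710 − 82.17) × 0.960549 = 0.3852
Short position value = −(long value) = -$0.39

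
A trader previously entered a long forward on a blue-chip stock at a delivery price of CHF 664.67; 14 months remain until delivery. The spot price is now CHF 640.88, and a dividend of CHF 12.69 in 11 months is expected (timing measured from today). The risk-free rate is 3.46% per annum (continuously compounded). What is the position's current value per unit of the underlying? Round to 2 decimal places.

-CHF 9.79

PV(remaining dividends) I = 12.69·e^(−0.0346·11/12) = 12.2938
Current forward F = (S − I)·e^(rT) = (640.88 − 12.2938)·e^(0.0346·14/12) = 628.5862 × 1.041192 = 654.4789
Value (long) = (F − K)·e^(−rT) = (654.4789 − 664.67) × 0.960437 = -9.7879
Value = -CHF 9.79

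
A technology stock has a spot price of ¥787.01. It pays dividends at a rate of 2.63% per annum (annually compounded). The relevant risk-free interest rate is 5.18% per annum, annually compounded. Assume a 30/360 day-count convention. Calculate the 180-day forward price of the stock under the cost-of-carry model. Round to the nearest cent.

F = S · (1+r)^T / (1+q)^T
= 787.01 × 1.025573 / 1.013065 = 787.01 × 1.012347
F = ¥796.73

¥796.73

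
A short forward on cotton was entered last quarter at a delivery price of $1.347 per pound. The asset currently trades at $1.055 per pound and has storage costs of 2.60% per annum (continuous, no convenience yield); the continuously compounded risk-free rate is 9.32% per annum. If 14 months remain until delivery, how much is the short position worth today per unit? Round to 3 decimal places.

Current fair forward for the remaining 14 months: F = S·e^((r + u)·T), (r + u) = 0.0932 + 0.0260 = 0.1192
F = 1.055 · e^(0.1192 × 14/12) = 1.055 × 1.149201 = 1.2124
Value of long forward = (F − K)·e^(−rT) = (1.2124 − 1.347) · e^(−0.0932·14/12)
= -0.1346 × 0.896970 = -0.121
Short position value = −(long value) = $0.121

$0.121 per pound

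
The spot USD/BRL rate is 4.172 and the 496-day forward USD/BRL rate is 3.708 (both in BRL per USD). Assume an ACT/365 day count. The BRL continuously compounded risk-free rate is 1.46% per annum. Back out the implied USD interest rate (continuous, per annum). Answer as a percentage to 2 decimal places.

10.14%

F = S·e^((r_BRL − r_USD)T) ⇒ r_USD = r_BRL − ln(F/S)/T
ln(3.708/4.172) = -0.117903; /(496/365) = -0.086763
r_USD = 0.0146 + 0.086763 = 0.101363
r_USD = 10.14%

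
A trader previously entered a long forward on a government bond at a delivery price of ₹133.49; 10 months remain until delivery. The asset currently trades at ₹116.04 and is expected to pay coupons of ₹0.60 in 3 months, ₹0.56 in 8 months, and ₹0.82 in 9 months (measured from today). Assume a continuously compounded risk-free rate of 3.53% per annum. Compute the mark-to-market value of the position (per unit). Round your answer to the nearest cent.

-₹15.52

PV(remaining coupons) I = 0.60·e^(−0.0353·3/12) + 0.56·e^(−0.0353·8/12) + 0.82·e^(−0.0353·9/12) = 1.9403
Current forward F = (S − I)·e^(rT) = (116.04 − 1.9403)·e^(0.0353·10/12) = 114.0997 × 1.029854 = 117.5060
Value (long) = (F − K)·e^(−rT) = (117.5060 − 133.49) × 0.971012 = -15.5207
Value = -₹15.52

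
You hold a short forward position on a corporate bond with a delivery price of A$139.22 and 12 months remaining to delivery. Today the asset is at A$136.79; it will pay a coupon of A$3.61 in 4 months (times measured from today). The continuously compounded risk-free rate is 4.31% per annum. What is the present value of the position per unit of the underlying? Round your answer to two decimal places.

A$0.12

PV(remaining coupons) I = 3.61·e^(−0.0431·4/12) = 3.5585
Current forward F = (S − I)·e^(rT) = (136.79 − 3.5585)·e^(0.0431·12/12) = 133.2315 × 1.044042 = 139.0993
Value (long) = (F − K)·e^(−rT) = (139.0993 − 139.22) × 0.957816 = -0.1156
Short position value = −(long value) = A$0.12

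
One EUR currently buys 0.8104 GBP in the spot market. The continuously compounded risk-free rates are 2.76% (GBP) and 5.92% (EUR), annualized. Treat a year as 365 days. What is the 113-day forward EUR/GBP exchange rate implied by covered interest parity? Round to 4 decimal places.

F = S·e^((r_GBP − r_EUR)T) = 0.8104 · e^((0.0276 − 0.0592) × 113/365)
= 0.8104 · e^-0.009783 = 0.8104 × 0.990265
F = 0.8025 GBP per EUR

0.8025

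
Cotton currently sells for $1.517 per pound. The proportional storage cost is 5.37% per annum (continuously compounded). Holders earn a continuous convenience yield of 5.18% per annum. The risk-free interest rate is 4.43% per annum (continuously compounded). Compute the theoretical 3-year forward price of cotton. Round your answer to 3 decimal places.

Net carry = r + u − y = 0.0443 + 0.0537 − 0.0518 = 0.0462
F = S·e^((r+u−y)T) = 1.517 · e^(0.0462 × 3) = 1.517 · e^0.138600
= 1.517 × 1.148665 = $1.743 per pound

$1.743 per pound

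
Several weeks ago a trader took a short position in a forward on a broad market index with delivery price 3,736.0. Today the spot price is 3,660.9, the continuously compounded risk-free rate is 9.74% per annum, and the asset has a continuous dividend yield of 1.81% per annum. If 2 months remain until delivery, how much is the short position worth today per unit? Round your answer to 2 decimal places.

25.97

Current fair forward for the remaining 2 months: F = S·e^((r − q)·T), (r − q) = 0.0974 − 0.0181 = 0.0793
F = 3660.9 · e^(0.0793 × 2/12) = 3660.9 × 1.01330439 = 3709.6060
Value of long forward = (F − K)·e^(−rT) = (3709.6060 − 3736.0) · e^(−0.0974·2/12)
= -26.3940 × 0.98389772 = -25.97
Short position value = −(long value) = 25.97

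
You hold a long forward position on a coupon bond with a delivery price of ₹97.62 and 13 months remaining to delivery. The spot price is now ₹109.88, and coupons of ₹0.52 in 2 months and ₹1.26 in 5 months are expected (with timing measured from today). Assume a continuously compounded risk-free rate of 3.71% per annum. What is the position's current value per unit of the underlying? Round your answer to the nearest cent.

₹14.35

PV(remaining coupons) I = 0.52·e^(−0.0371·2/12) + 1.26·e^(−0.0371·5/12) = 1.7575
Current forward F = (S − I)·e^(rT) = (109.88 − 1.7575)·e^(0.0371·13/12) = 108.1225 × 1.041010 = 112.5566
Value (long) = (F − K)·e^(−rT) = (112.5566 − 97.62) × 0.960605 = 14.3482
Value = ₹14.35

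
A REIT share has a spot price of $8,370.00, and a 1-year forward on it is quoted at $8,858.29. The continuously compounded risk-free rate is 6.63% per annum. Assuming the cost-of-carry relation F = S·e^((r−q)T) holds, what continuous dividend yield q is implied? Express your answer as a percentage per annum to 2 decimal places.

0.96%

From F = S·e^((r−q)T): (r − q) = ln(F/S)/T
ln(8858.29/8370.00) = ln(1.058338) = 0.056700
(r − q) = 0.056700 / (1) = 0.056700
q = r − ln(F/S)/T = 0.0663 − 0.056700 = 0.009600
q = 0.96%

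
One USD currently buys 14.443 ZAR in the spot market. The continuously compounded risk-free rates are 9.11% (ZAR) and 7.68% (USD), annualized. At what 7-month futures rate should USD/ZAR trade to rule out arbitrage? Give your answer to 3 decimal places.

F = S·e^((r_ZAR − r_USD)T) = 14.443 · e^((0.0911 − 0.0768) × 7/12)
= 14.443 · e^0.008342 = 14.443 × 1.008377
F = 14.564 ZAR per USD

14.564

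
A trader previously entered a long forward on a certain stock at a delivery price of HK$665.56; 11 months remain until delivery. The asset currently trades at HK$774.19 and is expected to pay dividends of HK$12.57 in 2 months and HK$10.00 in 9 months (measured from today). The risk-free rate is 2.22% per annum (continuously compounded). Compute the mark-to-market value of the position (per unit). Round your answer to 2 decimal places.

HK$99.68

PV(remaining dividends) I = 12.57·e^(−0.0222·2/12) + 10.00·e^(−0.0222·9/12) = 22.3585
Current forward F = (S − I)·e^(rT) = (774.19 − 22.3585)·e^(0.0222·11/12) = 751.8315 × 1.020558 = 767.2877
Value (long) = (F − K)·e^(−rT) = (767.2877 − 665.56) × 0.979856 = 99.6785
Value = HK$99.68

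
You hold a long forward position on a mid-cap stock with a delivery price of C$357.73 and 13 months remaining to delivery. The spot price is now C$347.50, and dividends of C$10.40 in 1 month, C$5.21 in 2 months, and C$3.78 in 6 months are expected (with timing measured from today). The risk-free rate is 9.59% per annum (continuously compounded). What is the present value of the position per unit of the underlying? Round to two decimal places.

C$6.02

PV(remaining dividends) I = 10.40·e^(−0.0959·1/12) + 5.21·e^(−0.0959·2/12) + 3.78·e^(−0.0959·6/12) = 19.0476
Current forward F = (S − I)·e^(rT) = (347.50 − 19.0476)·e^(0.0959·13/12) = 328.4524 × 1.109480 = 364.4114
Value (long) = (F − K)·e^(−rT) = (364.4114 − 357.73) × 0.901323 = 6.0221
Value = C$6.02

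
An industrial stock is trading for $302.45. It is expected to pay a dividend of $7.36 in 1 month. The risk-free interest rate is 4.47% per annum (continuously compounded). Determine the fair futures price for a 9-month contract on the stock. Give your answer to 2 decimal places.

$305.18

PV(dividends) I = 7.36·e^(−0.0447·1/12)
I = 7.3326
F = (S − I)·e^(rT) = (302.45 − 7.3326) · e^(0.0447·9/12)
= 295.1174 · e^0.033525 = 295.1174 × 1.034093 = $305.18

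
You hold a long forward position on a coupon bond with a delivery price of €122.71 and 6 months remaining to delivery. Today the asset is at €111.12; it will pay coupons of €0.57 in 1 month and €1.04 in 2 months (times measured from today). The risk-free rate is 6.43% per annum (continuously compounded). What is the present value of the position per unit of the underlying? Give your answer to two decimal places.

PV(remaining coupons) I = 0.57·e^(−0.0643·1/12) + 1.04·e^(−0.0643·2/12) = 1.5959
Current forward F = (S − I)·e^(rT) = (111.12 − 1.5959)·e^(0.0643·6/12) = 109.5241 × 1.032672 = 113.1025
Value (long) = (F − K)·e^(−rT) = (113.1025 − 122.71) × 0.968361 = -9.3035
Value = -€9.30

-€9.30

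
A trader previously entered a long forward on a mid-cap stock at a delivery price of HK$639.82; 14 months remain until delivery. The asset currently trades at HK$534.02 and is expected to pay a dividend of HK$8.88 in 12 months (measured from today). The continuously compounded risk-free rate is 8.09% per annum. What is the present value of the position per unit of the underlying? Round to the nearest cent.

PV(remaining dividends) I = 8.88·e^(−0.0809·12/12) = 8.1899
Current forward F = (S − I)·e^(rT) = (534.02 − 8.1899)·e^(0.0809·14/12) = 525.8301 × 1.098981 = 577.8773
Value (long) = (F − K)·e^(−rT) = (577.8773 − 639.82) × 0.909934 = -56.3638
Value = -HK$56.36

-HK$56.36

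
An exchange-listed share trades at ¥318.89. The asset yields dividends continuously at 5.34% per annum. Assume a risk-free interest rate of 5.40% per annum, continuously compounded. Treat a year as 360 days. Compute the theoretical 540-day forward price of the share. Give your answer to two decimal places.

¥319.18

F = S·e^((r − q)T) = 318.89 · e^((0.0540 − 0.0534) × 540/360)
= 318.89 · e^0.000900 = 318.89 × 1.000900
F = ¥319.18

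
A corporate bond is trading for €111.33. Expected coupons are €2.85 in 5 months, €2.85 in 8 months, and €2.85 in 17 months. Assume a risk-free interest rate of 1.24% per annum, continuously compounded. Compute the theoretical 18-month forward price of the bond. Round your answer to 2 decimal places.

PV(coupons) I = 2.85·e^(−0.0124·5/12) + 2.85·e^(−0.0124·8/12) + 2.85·e^(−0.0124·17/12)
I = 2.8353 + 2.8265 + 2.8004 = 8.4622
F = (S − I)·e^(rT) = (111.33 − 8.4622) · e^(0.0124·18/12)
= 102.8678 · e^0.018600 = 102.8678 × 1.018774 = €104.80

€104.80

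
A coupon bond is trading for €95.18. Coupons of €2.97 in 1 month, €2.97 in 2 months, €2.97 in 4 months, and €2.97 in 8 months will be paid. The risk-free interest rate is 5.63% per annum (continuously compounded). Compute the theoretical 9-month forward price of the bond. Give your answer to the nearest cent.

€87.11

PV(coupons) I = 2.97·e^(−0.0563·1/12) + 2.97·e^(−0.0563·2/12) + 2.97·e^(−0.0563·4/12) + 2.97·e^(−0.0563·8/12)
I = 2.9561 + 2.9423 + 2.9148 + 2.8606 = 11.6738
F = (S − I)·e^(rT) = (95.18 − 11.6738) · e^(0.0563·9/12)
= 83.5062 · e^0.042225 = 83.5062 × 1.043129 = €87.11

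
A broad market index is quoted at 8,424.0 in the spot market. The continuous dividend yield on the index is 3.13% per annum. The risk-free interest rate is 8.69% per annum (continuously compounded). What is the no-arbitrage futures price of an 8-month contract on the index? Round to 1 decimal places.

8,742.1

F = S·e^((r − q)T) = 8424.0 · e^((0.0869 − 0.0313) × 8/12)
= 8424.0 · e^0.037067 = 8424.0 × 1.037763
F = 8,742.1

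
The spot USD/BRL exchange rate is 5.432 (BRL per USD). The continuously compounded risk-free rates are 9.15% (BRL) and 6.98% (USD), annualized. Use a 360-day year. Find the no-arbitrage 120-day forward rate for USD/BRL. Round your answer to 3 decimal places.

F = S·e^((r_BRL − r_USD)T) = 5.432 · e^((0.0915 − 0.0698) × 120/360)
= 5.432 · e^0.007233 = 5.432 × 1.007259
F = 5.471 BRL per USD

5.471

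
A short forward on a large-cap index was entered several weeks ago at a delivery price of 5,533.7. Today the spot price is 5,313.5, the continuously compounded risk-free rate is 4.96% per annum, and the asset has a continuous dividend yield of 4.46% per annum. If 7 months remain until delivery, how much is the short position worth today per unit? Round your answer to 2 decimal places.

198.84

Current fair forward for the remaining 7 months: F = S·e^((r − q)·T), (r − q) = 0.0496 − 0.0446 = 0.0050
F = 5313.5 · e^(0.0050 × 7/12) = 5313.5 × 1.00292092 = 5329.0203
Value of long forward = (F − K)·e^(−rT) = (5329.0203 − 5533.7) · e^(−0.0496·7/12)
= -204.6797 × 0.97148123 = -198.84
Short position value = −(long value) = 198.84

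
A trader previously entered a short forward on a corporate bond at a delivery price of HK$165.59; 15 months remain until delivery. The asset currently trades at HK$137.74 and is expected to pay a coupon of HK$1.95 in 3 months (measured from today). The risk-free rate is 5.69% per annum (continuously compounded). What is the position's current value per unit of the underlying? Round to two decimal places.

HK$18.40

PV(remaining coupons) I = 1.95·e^(−0.0569·3/12) = 1.9225
Current forward F = (S − I)·e^(rT) = (137.74 − 1.9225)·e^(0.0569·15/12) = 135.8175 × 1.073715 = 145.8293
Value (long) = (F − K)·e^(−rT) = (145.8293 − 165.59) × 0.931345 = -18.4040
Short position value = −(long value) = HK$18.40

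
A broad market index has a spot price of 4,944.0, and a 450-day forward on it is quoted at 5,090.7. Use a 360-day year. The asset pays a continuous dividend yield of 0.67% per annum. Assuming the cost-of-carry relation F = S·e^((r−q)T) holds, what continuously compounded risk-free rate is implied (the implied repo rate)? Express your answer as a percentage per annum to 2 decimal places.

3.01%

From F = S·e^((r−q)T): (r − q) = ln(F/S)/T
ln(5090.7/4944.0) = ln(1.029672) = 0.029240
(r − q) = 0.029240 / (450/360) = 0.023392
r = ln(F/S)/T + q = 0.023392 + 0.0067 = 0.030092
r = 3.01%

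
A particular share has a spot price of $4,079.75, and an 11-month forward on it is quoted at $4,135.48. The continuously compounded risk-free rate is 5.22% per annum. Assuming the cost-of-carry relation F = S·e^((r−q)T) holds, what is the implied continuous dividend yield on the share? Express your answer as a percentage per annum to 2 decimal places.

From F = S·e^((r−q)T): (r − q) = ln(F/S)/T
ln(4135.48/4079.75) = ln(1.013660) = 0.013568
(r − q) = 0.013568 / (11/12) = 0.014801
q = r − ln(F/S)/T = 0.0522 − 0.014801 = 0.037399
q = 3.74%

3.74%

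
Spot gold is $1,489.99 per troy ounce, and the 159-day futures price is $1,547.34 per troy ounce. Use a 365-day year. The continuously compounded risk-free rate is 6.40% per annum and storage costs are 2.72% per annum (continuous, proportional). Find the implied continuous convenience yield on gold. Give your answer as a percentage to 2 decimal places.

F = S·e^((r+u−y)T) ⇒ (r+u−y) = ln(F/S)/T
ln(1547.34/1489.99) = 0.037768; /T ⇒ 0.086700
y = r + u − ln(F/S)/T = 0.0640 + 0.0272 − 0.086700 = 0.004500
y = 0.45%

0.45%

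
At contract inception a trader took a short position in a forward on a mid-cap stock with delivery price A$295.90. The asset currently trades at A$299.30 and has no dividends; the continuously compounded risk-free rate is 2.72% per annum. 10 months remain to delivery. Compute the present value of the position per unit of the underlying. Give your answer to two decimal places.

-A$10.03

Current fair forward for the remaining 10 months: F = S·e^(r·T), r = 0.0272
F = 299.30 · e^(0.0272 × 10/12) = 299.30 × 1.022926 = 306.1618
Value of long forward = (F − K)·e^(−rT) = (306.1618 − 295.90) · e^(−0.0272·10/12)
= 10.2618 × 0.977588 = 10.03
Short position value = −(long value) = -A$10.03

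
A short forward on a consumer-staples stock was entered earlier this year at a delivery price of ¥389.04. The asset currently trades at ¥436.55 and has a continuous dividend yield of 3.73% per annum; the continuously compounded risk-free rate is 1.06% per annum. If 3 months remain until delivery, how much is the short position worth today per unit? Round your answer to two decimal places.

Current fair forward for the remaining 3 months: F = S·e^((r − q)·T), (r − q) = 0.0106 − 0.0373 = -0.0267
F = 436.55 · e^(-0.0267 × 3/12) = 436.55 × 0.993347 = 433.6456
Value of long forward = (F − K)·e^(−rT) = (433.6456 − 389.04) · e^(−0.0106·3/12)
= 44.6056 × 0.997354 = 44.49
Short position value = −(long value) = -¥44.49

-¥44.49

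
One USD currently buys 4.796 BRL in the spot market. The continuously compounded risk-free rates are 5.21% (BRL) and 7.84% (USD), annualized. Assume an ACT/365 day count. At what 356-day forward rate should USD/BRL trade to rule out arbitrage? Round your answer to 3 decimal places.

F = S·e^((r_BRL − r_USD)T) = 4.796 · e^((0.0521 − 0.0784) × 356/365)
= 4.796 · e^-0.025652 = 4.796 × 0.974674
F = 4.675 BRL per USD

4.675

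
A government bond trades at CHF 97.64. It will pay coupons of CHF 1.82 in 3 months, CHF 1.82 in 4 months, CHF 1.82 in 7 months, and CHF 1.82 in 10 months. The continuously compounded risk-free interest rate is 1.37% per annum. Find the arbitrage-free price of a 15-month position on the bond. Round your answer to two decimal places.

PV(coupons) I = 1.82·e^(−0.0137·3/12) + 1.82·e^(−0.0137·4/12) + 1.82·e^(−0.0137·7/12) + 1.82·e^(−0.0137·10/12)
I = 1.8138 + 1.8117 + 1.8055 + 1.7993 = 7.2303
F = (S − I)·e^(rT) = (97.64 − 7.2303) · e^(0.0137·15/12)
= 90.4097 · e^0.017125 = 90.4097 × 1.017272 = CHF 91.97

CHF 91.97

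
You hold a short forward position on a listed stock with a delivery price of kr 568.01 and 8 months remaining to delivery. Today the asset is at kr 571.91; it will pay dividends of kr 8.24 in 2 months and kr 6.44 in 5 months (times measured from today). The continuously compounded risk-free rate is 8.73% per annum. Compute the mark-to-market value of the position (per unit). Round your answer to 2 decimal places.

-kr 21.68

PV(remaining dividends) I = 8.24·e^(−0.0873·2/12) + 6.44·e^(−0.0873·5/12) = 14.3309
Current forward F = (S − I)·e^(rT) = (571.91 − 14.3309)·e^(0.0873·8/12) = 557.5791 × 1.059927 = 590.9931
Value (long) = (F − K)·e^(−rT) = (590.9931 − 568.01) × 0.943461 = 21.6837
Short position value = −(long value) = -kr 21.68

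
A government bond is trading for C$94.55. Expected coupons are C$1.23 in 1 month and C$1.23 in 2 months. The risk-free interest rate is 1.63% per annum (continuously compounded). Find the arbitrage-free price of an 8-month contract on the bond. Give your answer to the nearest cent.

C$93.10

PV(coupons) I = 1.23·e^(−0.0163·1/12) + 1.23·e^(−0.0163·2/12)
I = 1.2283 + 1.2267 = 2.4550
F = (S − I)·e^(rT) = (94.55 − 2.4550) · e^(0.0163·8/12)
= 92.0950 · e^0.010867 = 92.0950 × 1.010926 = C$93.10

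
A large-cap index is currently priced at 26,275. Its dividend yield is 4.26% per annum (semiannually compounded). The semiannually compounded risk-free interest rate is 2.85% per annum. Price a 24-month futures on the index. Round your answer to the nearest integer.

F = S · (1+r/2)^(2T) / (1+q/2)^(2T)
= 26275 × 1.058230 / 1.087961 = 26275 × 0.972673
F = 25,557

25,557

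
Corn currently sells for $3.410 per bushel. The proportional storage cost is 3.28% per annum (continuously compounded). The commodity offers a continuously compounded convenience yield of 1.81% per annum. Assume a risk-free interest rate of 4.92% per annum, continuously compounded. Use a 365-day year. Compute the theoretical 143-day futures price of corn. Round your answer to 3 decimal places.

Net carry = r + u − y = 0.0492 + 0.0328 − 0.0181 = 0.0639
F = S·e^((r+u−y)T) = 3.410 · e^(0.0639 × 143/365) = 3.410 · e^0.025035
= 3.410 × 1.025351 = $3.496 per bushel

$3.496 per bushel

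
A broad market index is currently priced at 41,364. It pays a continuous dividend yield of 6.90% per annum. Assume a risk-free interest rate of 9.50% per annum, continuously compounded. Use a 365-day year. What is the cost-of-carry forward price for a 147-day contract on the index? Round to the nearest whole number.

41,799

F = S·e^((r − q)T) = 41364 · e^((0.0950 − 0.0690) × 147/365)
= 41364 · e^0.010471 = 41364 × 1.010526
F = 41,799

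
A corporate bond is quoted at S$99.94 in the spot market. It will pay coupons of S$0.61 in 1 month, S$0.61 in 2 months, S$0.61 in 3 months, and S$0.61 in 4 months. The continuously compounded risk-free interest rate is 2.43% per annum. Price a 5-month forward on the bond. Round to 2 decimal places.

S$98.50

PV(coupons) I = 0.61·e^(−0.0243·1/12) + 0.61·e^(−0.0243·2/12) + 0.61·e^(−0.0243·3/12) + 0.61·e^(−0.0243·4/12)
I = 0.6088 + 0.6075 + 0.6063 + 0.6051 = 2.4277
F = (S − I)·e^(rT) = (99.94 − 2.4277) · e^(0.0243·5/12)
= 97.5123 · e^0.010125 = 97.5123 × 1.010176 = S$98.50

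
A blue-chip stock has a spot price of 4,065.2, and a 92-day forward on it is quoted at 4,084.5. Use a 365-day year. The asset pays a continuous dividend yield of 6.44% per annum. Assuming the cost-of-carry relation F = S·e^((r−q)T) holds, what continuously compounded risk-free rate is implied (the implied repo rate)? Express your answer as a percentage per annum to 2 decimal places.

From F = S·e^((r−q)T): (r − q) = ln(F/S)/T
ln(4084.5/4065.2) = ln(1.004748) = 0.004737
(r − q) = 0.004737 / (92/365) = 0.018794
r = ln(F/S)/T + q = 0.018794 + 0.0644 = 0.083194
r = 8.32%

8.32%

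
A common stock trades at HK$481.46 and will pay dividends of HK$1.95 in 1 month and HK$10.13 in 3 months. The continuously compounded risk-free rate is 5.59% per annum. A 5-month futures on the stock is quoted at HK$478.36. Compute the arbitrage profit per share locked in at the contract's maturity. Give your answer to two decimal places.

HK$2.23 per share

PV(dividends) I = 1.95·e^(−0.0559·1/12) + 10.13·e^(−0.0559·3/12) = 11.9304
Fair futures F* = (S − I)·e^(rT) = (481.46 − 11.9304)·e^0.023292 = 469.5296 × 1.023565 = 480.5941
Market HK$478.36 < fair 480.5941: forward underpriced → reverse cash-and-carry (short the stock, invest proceeds at r, pay the dividends, go long the forward).
Profit at T = |F_mkt − F*| = |478.36 − 480.5941| = HK$2.23 per share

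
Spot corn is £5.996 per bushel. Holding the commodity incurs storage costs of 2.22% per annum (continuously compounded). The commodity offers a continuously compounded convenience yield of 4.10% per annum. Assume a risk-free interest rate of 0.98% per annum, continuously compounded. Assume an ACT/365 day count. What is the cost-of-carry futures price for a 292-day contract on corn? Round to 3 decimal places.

Net carry = r + u − y = 0.0098 + 0.0222 − 0.0410 = -0.0090
F = S·e^((r+u−y)T) = 5.996 · e^(-0.0090 × 292/365) = 5.996 · e^-0.007200
= 5.996 × 0.992826 = £5.953 per bushel

£5.953 per bushel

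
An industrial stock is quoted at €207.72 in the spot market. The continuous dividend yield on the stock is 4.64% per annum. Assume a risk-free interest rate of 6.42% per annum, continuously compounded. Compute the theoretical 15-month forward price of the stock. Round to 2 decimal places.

F = S·e^((r − q)T) = 207.72 · e^((0.0642 − 0.0464) × 15/12)
= 207.72 · e^0.022250 = 207.72 × 1.022499
F = €212.39

€212.39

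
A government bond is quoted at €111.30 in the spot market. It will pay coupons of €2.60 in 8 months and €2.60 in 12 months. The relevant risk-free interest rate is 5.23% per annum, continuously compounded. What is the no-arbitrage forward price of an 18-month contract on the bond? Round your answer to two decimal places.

€115.00

PV(coupons) I = 2.60·e^(−0.0523·8/12) + 2.60·e^(−0.0523·12/12)
I = 2.5109 + 2.4675 = 4.9784
F = (S − I)·e^(rT) = (111.30 − 4.9784) · e^(0.0523·18/12)
= 106.3216 · e^0.078450 = 106.3216 × 1.081609 = €115.00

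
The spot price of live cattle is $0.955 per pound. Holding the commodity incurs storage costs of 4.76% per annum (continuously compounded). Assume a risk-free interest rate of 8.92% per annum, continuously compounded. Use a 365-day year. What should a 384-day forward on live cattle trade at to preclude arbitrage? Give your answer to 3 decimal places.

Net carry = r + u − y = 0.0892 + 0.0476 − 0.0000 = 0.1368
F = S·e^((r+u−y)T) = 0.955 · e^(0.1368 × 384/365) = 0.955 · e^0.143921
= 0.955 × 1.154793 = $1.103 per pound

$1.103 per pound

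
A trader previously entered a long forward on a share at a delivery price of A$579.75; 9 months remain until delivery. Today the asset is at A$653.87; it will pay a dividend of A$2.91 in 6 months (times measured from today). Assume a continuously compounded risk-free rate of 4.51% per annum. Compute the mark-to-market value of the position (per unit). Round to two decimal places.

A$90.56

PV(remaining dividends) I = 2.91·e^(−0.0451·6/12) = 2.8451
Current forward F = (S − I)·e^(rT) = (653.87 − 2.8451)·e^(0.0451·9/12) = 651.0249 × 1.034404 = 673.4228
Value (long) = (F − K)·e^(−rT) = (673.4228 − 579.75) × 0.966741 = 90.5573
Value = A$90.56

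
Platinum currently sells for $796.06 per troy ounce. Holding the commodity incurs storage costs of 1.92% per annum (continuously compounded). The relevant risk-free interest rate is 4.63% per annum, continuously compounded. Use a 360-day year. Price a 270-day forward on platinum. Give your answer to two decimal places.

Net carry = r + u − y = 0.0463 + 0.0192 − 0.0000 = 0.0655
F = S·e^((r+u−y)T) = 796.06 · e^(0.0655 × 270/360) = 796.06 · e^0.049125
= 796.06 × 1.050352 = $836.14 per troy ounce

$836.14 per troy ounce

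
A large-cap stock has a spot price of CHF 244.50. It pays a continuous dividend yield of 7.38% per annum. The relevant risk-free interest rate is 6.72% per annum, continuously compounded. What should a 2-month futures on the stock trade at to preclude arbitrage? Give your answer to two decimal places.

CHF 244.23

F = S·e^((r − q)T) = 244.50 · e^((0.0672 − 0.0738) × 2/12)
= 244.50 · e^-0.001100 = 244.50 × 0.998901
F = CHF 244.23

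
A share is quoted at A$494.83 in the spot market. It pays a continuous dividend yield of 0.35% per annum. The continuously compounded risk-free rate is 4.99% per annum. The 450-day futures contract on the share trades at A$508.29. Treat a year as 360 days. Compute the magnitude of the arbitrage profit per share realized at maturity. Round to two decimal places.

A$16.09 per share

Fair futures: F* = S·e^(carry·T), with carry = (r − q) = 0.0499 − 0.0035 = 0.0464
F* = 494.83 · e^(0.0464 × 450/360) = 494.83 · e^0.058000 = 494.83 × 1.059715 = A$524.3788
Market A$508.29 < fair A$524.3788: forward underpriced → reverse cash-and-carry (short spot, go long the forward).
At maturity, profit = |F_mkt − F*| = |508.29 − 524.3788| = A$16.09 per share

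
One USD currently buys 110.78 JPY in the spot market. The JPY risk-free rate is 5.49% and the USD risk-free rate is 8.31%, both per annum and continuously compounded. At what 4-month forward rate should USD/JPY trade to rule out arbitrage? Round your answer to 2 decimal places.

109.74

F = S·e^((r_JPY − r_USD)T) = 110.78 · e^((0.0549 − 0.0831) × 4/12)
= 110.78 · e^-0.009400 = 110.78 × 0.990644
F = 109.74 JPY per USD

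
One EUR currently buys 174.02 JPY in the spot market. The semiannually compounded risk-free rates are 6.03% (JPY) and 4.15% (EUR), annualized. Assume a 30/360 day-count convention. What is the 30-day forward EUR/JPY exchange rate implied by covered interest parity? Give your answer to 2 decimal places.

By covered interest parity, F = S · (1+r_JPY/2)^(2T) / (1+r_EUR/2)^(2T)
= 174.02 × 1.004963 / 1.003429 = 174.02 × 1.001529
F = 174.29 JPY per EUR

174.29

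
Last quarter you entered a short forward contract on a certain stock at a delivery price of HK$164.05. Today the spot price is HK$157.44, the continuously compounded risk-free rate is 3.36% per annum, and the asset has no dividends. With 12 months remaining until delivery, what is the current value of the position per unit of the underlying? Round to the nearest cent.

Current fair forward for the remaining 12 months: F = S·e^(r·T), r = 0.0336
F = 157.44 · e^(0.0336 × 12/12) = 157.44 × 1.034171 = 162.8199
Value of long forward = (F − K)·e^(−rT) = (162.8199 − 164.05) · e^(−0.0336·12/12)
= -1.2301 × 0.966958 = -1.19
Short position value = −(long value) = HK$1.19

HK$1.19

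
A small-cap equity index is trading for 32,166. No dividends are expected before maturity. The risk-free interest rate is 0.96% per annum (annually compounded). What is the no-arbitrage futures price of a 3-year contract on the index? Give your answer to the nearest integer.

33,101

F = S · (1+r)^T
= 32166 × 1.029077
F = 33,101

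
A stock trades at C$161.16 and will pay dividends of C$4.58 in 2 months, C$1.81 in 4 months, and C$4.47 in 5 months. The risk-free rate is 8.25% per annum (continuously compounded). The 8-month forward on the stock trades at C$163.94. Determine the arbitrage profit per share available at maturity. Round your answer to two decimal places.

C$4.86 per share

PV(dividends) I = 4.58·e^(−0.0825·2/12) + 1.81·e^(−0.0825·4/12) + 4.47·e^(−0.0825·5/12) = 10.5973
Fair forward F* = (S − I)·e^(rT) = (161.16 − 10.5973)·e^0.055000 = 150.5627 × 1.056541 = 159.0757
Market C$163.94 > fair 159.0757: forward overpriced → cash-and-carry (borrow at r, buy the stock and collect the dividends, short the forward).
Profit at T = |F_mkt − F*| = |163.94 − 159.0757| = C$4.86 per share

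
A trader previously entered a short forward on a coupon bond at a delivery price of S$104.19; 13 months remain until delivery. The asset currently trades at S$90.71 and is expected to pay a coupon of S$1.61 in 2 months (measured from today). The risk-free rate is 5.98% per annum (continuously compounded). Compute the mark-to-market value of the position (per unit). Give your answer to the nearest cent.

S$8.54

PV(remaining coupons) I = 1.61·e^(−0.0598·2/12) = 1.5940
Current forward F = (S − I)·e^(rT) = (90.71 − 1.5940)·e^(0.0598·13/12) = 89.1160 × 1.066928 = 95.0804
Value (long) = (F − K)·e^(−rT) = (95.0804 − 104.19) × 0.937271 = -8.5382
Short position value = −(long value) = S$8.54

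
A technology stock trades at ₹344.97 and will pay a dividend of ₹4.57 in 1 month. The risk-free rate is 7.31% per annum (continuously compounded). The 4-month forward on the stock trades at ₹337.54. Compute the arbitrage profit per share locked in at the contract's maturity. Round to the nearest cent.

₹11.28 per share

PV(dividends) I = 4.57·e^(−0.0731·1/12) = 4.5422
Fair forward F* = (S − I)·e^(rT) = (344.97 − 4.5422)·e^0.024367 = 340.4278 × 1.024666 = 348.8248
Market ₹337.54 < fair 348.8248: forward underpriced → reverse cash-and-carry (short the stock, invest proceeds at r, pay the dividends, go long the forward).
Profit at T = |F_mkt − F*| = |337.54 − 348.8248| = ₹11.28 per share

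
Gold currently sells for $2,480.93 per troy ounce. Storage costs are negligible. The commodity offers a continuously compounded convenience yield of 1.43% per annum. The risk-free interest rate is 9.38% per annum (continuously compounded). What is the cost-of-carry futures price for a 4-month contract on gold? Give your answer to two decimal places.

Net carry = r + u − y = 0.0938 + 0.0000 − 0.0143 = 0.0795
F = S·e^((r+u−y)T) = 2480.93 · e^(0.0795 × 4/12) = 2480.93 · e^0.02650000
= 2480.93 × 1.02685425 = $2,547.55 per troy ounce

$2,547.55 per troy ounce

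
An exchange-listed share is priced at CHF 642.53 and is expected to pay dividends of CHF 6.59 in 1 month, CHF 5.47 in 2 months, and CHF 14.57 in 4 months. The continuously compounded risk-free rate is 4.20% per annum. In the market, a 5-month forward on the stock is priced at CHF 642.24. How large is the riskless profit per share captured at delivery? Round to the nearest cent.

CHF 15.20 per share

PV(dividends) I = 6.59·e^(−0.0420·1/12) + 5.47·e^(−0.0420·2/12) + 14.57·e^(−0.0420·4/12) = 26.3663
Fair forward F* = (S − I)·e^(rT) = (642.53 − 26.3663)·e^0.017500 = 616.1637 × 1.017654 = 627.0415
Market CHF 642.24 > fair 627.0415: forward overpriced → cash-and-carry (borrow at r, buy the stock and collect the dividends, short the forward).
Profit at T = |F_mkt − F*| = |642.24 − 627.0415| = CHF 15.20 per share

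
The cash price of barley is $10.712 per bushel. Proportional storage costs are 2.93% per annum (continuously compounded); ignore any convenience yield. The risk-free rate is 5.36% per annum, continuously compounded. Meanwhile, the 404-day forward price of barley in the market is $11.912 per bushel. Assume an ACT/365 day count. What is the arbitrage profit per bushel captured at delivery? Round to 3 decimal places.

$0.171 per bushel

Fair forward: F* = S·e^(carry·T), with carry = (r + u) = 0.0536 + 0.0293 = 0.0829
F* = 10.712 · e^(0.0829 × 404/365) = 10.712 · e^0.091758 = 10.712 × 1.096100 = $11.7414
Market $11.912 > fair $11.7414: forward overpriced → cash-and-carry (buy spot, short the forward).
At maturity, profit = |F_mkt − F*| = |11.912 − 11.7414| = $0.171 per bushel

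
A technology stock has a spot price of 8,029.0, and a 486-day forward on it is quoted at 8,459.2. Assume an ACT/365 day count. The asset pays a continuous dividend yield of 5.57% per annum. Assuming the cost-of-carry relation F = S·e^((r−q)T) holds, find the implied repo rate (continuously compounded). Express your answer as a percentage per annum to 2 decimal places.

From F = S·e^((r−q)T): (r − q) = ln(F/S)/T
ln(8459.2/8029.0) = ln(1.053581) = 0.052195
(r − q) = 0.052195 / (486/365) = 0.039200
r = ln(F/S)/T + q = 0.039200 + 0.0557 = 0.094900
r = 9.49%

9.49%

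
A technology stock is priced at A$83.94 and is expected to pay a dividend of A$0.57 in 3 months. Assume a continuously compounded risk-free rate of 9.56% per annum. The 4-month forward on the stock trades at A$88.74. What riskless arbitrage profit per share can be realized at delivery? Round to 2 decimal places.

A$2.66 per share

PV(dividends) I = 0.57·e^(−0.0956·3/12) = 0.5565
Fair forward F* = (S − I)·e^(rT) = (83.94 − 0.5565)·e^0.031867 = 83.3835 × 1.032380 = 86.0835
Market A$88.74 > fair 86.0835: forward overpriced → cash-and-carry (borrow at r, buy the stock and collect the dividends, short the forward).
Profit at T = |F_mkt − F*| = |88.74 − 86.0835| = A$2.66 per share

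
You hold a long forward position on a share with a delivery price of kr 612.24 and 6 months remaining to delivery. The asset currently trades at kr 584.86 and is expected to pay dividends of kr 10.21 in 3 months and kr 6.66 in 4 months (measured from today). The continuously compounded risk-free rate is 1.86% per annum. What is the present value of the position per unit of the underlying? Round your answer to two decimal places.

PV(remaining dividends) I = 10.21·e^(−0.0186·3/12) + 6.66·e^(−0.0186·4/12) = 16.7815
Current forward F = (S − I)·e^(rT) = (584.86 − 16.7815)·e^(0.0186·6/12) = 568.0785 × 1.009343 = 573.3861
Value (long) = (F − K)·e^(−rT) = (573.3861 − 612.24) × 0.990743 = -38.4942
Value = -kr 38.49

-kr 38.49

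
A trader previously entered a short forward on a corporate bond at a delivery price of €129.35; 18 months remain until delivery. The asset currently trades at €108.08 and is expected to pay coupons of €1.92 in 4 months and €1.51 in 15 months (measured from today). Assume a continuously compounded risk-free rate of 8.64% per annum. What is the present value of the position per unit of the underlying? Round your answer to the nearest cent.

€8.77

PV(remaining coupons) I = 1.92·e^(−0.0864·4/12) + 1.51·e^(−0.0864·15/12) = 3.2209
Current forward F = (S − I)·e^(rT) = (108.08 − 3.2209)·e^(0.0864·18/12) = 104.8591 × 1.138373 = 119.3688
Value (long) = (F − K)·e^(−rT) = (119.3688 − 129.35) × 0.878447 = -8.7680
Short position value = −(long value) = €8.77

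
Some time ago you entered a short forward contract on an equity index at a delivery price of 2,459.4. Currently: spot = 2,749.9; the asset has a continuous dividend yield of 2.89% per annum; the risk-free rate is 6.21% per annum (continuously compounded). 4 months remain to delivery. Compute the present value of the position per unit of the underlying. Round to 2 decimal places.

Current fair forward for the remaining 4 months: F = S·e^((r − q)·T), (r − q) = 0.0621 − 0.0289 = 0.0332
F = 2749.9 · e^(0.0332 × 4/12) = 2749.9 × 1.01112813 = 2780.5012
Value of long forward = (F − K)·e^(−rT) = (2780.5012 − 2459.4) · e^(−0.0621·4/12)
= 321.1012 × 0.97951277 = 314.52
Short position value = −(long value) = -314.52

-314.52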